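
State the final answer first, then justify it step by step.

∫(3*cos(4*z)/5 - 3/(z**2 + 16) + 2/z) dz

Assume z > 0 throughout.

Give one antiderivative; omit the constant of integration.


The answer is 2*log(z) + 3*sin(4*z)/20 - 3*atan(z/4)/4.
Step 1. Rewrite: now ∫(2/z) dz + ∫(-3/(z**2 + 16)) dz + ∫(3*cos(4*z)/5) dz.
Step 2. Evaluate the standard form: now -3*atan(z/4)/4 + ∫(2/z) dz + ∫(3*cos(4*z)/5) dz.
Step 3. Evaluate the standard form [assuming z > 0]: now 2*log(z) - 3*atan(z/4)/4 + ∫(3*cos(4*z)/5) dz.
Step 4. Evaluate the standard form: now 2*log(z) + 3*sin(4*z)/20 - 3*atan(z/4)/4.
Answer: 2*log(z) + 3*sin(4*z)/20 - 3*atan(z/4)/4.


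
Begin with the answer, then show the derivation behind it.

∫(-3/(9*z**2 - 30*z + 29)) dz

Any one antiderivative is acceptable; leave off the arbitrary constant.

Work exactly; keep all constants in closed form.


The answer is -atan(3*z/2 - 5/2)/2.
Step 1. Substitute u = 3*z - 5, turning ∫(-3/(9*z**2 - 30*z + 29)) dz into ∫(-1/(u**2 + 4)) du: now ∫(-1/(u**2 + 4)) du.
Step 2. Evaluate the standard form: now -atan(u/2)/2.
Step 3. Substitute back u = 3*z - 5: now -atan(3*z/2 - 5/2)/2.
Answer: -atan(3*z/2 - 5/2)/2.


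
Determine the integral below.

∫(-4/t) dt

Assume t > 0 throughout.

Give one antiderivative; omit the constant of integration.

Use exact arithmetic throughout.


Answer: -4*log(t).


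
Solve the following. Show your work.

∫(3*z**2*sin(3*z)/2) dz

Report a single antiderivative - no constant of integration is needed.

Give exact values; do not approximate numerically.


Step 1. Integrate ∫(3*z**2*sin(3*z)/2) dz by parts with u = z**2, dv = (3*sin(3*z)/2) dz, so v = -cos(3*z)/2: now -z**2*cos(3*z)/2 + ∫(z*cos(3*z)) dz.
Step 2. Integrate ∫(z*cos(3*z)) dz by parts with u = z, dv = (cos(3*z)) dz, so v = sin(3*z)/3: now -z**2*cos(3*z)/2 + z*sin(3*z)/3 + ∫(-sin(3*z)/3) dz.
Step 3. Evaluate the standard form: now -z**2*cos(3*z)/2 + z*sin(3*z)/3 + cos(3*z)/9.
Answer: -z**2*cos(3*z)/2 + z*sin(3*z)/3 + cos(3*z)/9.


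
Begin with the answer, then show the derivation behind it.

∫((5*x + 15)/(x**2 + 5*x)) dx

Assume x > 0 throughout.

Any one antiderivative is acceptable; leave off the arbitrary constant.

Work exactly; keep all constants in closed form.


The answer is 3*log(x) + 2*log(x + 5).
Step 1. Decompose ∫((5*x + 15)/(x**2 + 5*x)) dx by partial fractions, (5*x + 15)/(x**2 + 5*x) = 2/(x + 5) + 3/x: now ∫(3/x) dx + ∫(2/(x + 5)) dx.
Step 2. Evaluate the standard form [assuming x > 0]: now 3*log(x) + ∫(2/(x + 5)) dx.
Step 3. Evaluate the standard form [assuming x > -5]: now 3*log(x) + 2*log(x + 5).
Answer: 3*log(x) + 2*log(x + 5).


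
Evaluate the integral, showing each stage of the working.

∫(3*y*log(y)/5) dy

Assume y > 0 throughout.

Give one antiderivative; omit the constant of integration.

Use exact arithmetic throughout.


Step 1. Integrate ∫(3*y*log(y)/5) dy by parts with u = log(y), dv = (3*y/5) dy, so v = 3*y**2/10 [assuming y > 0]: now 3*y**2*log(y)/10 + ∫(-3*y/10) dy.
Step 2. Evaluate the standard form: now 3*y**2*log(y)/10 - 3*y**2/20.
Answer: 3*y**2*log(y)/10 - 3*y**2/20.


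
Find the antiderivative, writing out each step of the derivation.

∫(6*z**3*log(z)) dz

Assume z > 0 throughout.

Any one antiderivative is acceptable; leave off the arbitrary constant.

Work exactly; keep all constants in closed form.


Step 1. Integrate ∫(6*z**3*log(z)) dz by parts with u = log(z), dv = (6*z**3) dz, so v = 3*z**4/2 [assuming z > 0]: now 3*z**4*log(z)/2 + ∫(-3*z**3/2) dz.
Step 2. Evaluate the standard form: now 3*z**4*log(z)/2 - 3*z**4/8.
Answer: 3*z**4*log(z)/2 - 3*z**4/8.


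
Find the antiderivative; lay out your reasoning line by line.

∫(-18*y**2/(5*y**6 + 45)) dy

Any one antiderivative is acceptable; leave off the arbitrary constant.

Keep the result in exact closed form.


Step 1. Substitute u = y**3, turning ∫(-18*y**2/(5*y**6 + 45)) dy into ∫(-6/(5*(u**2 + 9))) du: now ∫(-6/(5*(u**2 + 9))) du.
Step 2. Evaluate the standard form: now -2*atan(u/3)/5.
Step 3. Substitute back u = y**3: now -2*atan(y**3/3)/5.
Answer: -2*atan(y**3/3)/5.


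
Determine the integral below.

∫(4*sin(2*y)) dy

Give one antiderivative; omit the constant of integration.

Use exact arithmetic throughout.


Answer: -2*cos(2*y).


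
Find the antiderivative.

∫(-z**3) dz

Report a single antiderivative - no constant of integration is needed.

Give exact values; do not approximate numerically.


Answer: -z**4/4.


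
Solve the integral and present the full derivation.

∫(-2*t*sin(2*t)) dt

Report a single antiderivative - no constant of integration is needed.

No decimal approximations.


Step 1. Integrate ∫(-2*t*sin(2*t)) dt by parts with u = t, dv = (-2*sin(2*t)) dt, so v = cos(2*t): now t*cos(2*t) + ∫(-cos(2*t)) dt.
Step 2. Evaluate the standard form: now t*cos(2*t) - sin(2*t)/2.
Answer: t*cos(2*t) - sin(2*t)/2.


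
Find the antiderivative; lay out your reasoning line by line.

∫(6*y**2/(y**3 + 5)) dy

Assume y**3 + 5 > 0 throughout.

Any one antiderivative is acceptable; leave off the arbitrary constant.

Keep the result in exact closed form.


Step 1. Substitute u = y**3 + 5, turning ∫(6*y**2/(y**3 + 5)) dy into ∫(2/u) du: now ∫(2/u) du.
Step 2. Evaluate the standard form [assuming u > 0]: now 2*log(u).
Step 3. Substitute back u = y**3 + 5: now 2*log(y**3 + 5).
Answer: 2*log(y**3 + 5).


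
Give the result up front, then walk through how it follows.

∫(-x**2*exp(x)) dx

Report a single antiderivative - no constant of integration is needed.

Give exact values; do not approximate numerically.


The answer is -x**2*exp(x) + 2*x*exp(x) - 2*exp(x).
Step 1. Integrate ∫(-x**2*exp(x)) dx by parts with u = x**2, dv = (-exp(x)) dx, so v = -exp(x): now -x**2*exp(x) + ∫(2*x*exp(x)) dx.
Step 2. Integrate ∫(2*x*exp(x)) dx by parts with u = x, dv = (2*exp(x)) dx, so v = 2*exp(x): now -x**2*exp(x) + 2*x*exp(x) + ∫(-2*exp(x)) dx.
Step 3. Evaluate the standard form: now -x**2*exp(x) + 2*x*exp(x) - 2*exp(x).
Answer: -x**2*exp(x) + 2*x*exp(x) - 2*exp(x).


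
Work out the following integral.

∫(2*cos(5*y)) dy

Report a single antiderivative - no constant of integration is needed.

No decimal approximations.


Answer: 2*sin(5*y)/5.


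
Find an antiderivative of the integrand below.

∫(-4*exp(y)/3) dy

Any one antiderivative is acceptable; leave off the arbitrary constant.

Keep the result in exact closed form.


Answer: -4*exp(y)/3.


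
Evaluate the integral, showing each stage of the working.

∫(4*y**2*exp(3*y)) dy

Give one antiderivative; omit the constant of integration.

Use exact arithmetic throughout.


Step 1. Integrate ∫(4*y**2*exp(3*y)) dy by parts with u = y**2, dv = (4*exp(3*y)) dy, so v = 4*exp(3*y)/3: now 4*y**2*exp(3*y)/3 + ∫(-8*y*exp(3*y)/3) dy.
Step 2. Integrate ∫(-8*y*exp(3*y)/3) dy by parts with u = y, dv = (-8*exp(3*y)/3) dy, so v = -8*exp(3*y)/9: now 4*y**2*exp(3*y)/3 - 8*y*exp(3*y)/9 + ∫(8*exp(3*y)/9) dy.
Step 3. Evaluate the standard form: now 4*y**2*exp(3*y)/3 - 8*y*exp(3*y)/9 + 8*exp(3*y)/27.
Answer: 4*y**2*exp(3*y)/3 - 8*y*exp(3*y)/9 + 8*exp(3*y)/27.


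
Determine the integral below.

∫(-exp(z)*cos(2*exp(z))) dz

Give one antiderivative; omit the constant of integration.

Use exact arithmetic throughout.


Answer: -sin(2*exp(z))/2.


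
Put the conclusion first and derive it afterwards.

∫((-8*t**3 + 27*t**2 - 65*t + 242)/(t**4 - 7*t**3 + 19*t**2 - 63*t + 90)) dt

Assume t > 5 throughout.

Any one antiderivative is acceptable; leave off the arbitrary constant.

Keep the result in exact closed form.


The answer is -4*log(t - 5) - 4*log(t - 2) - atan(t/3)/3.
Step 1. Decompose ∫((-8*t**3 + 27*t**2 - 65*t + 242)/(t**4 - 7*t**3 + 19*t**2 - 63*t + 90)) dt by partial fractions, (-8*t**3 + 27*t**2 - 65*t + 242)/(t**4 - 7*t**3 + 19*t**2 - 63*t + 90) = -1/(t**2 + 9) - 4/(t - 2) - 4/(t - 5): now ∫(-4/(t - 5)) dt + ∫(-4/(t - 2)) dt + ∫(-1/(t**2 + 9)) dt.
Step 2. Evaluate the standard form [assuming t > 2]: now -4*log(t - 2) + ∫(-4/(t - 5)) dt + ∫(-1/(t**2 + 9)) dt.
Step 3. Evaluate the standard form [assuming t > 5]: now -4*log(t - 5) - 4*log(t - 2) + ∫(-1/(t**2 + 9)) dt.
Step 4. Evaluate the standard form: now -4*log(t - 5) - 4*log(t - 2) - atan(t/3)/3.
Answer: -4*log(t - 5) - 4*log(t - 2) - atan(t/3)/3.


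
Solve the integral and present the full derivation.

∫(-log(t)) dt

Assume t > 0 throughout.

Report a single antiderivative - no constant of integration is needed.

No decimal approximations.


Step 1. Integrate ∫(-log(t)) dt by parts with u = log(t), dv = (-1) dt, so v = -t [assuming t > 0]: now -t*log(t) + ∫(1) dt.
Step 2. Evaluate the standard form: now -t*log(t) + t.
Answer: -t*log(t) + t.


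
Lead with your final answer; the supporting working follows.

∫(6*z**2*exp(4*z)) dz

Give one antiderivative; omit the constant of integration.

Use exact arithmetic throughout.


The answer is 3*z**2*exp(4*z)/2 - 3*z*exp(4*z)/4 + 3*exp(4*z)/16.
Step 1. Integrate ∫(6*z**2*exp(4*z)) dz by parts with u = z**2, dv = (6*exp(4*z)) dz, so v = 3*exp(4*z)/2: now 3*z**2*exp(4*z)/2 + ∫(-3*z*exp(4*z)) dz.
Step 2. Integrate ∫(-3*z*exp(4*z)) dz by parts with u = z, dv = (-3*exp(4*z)) dz, so v = -3*exp(4*z)/4: now 3*z**2*exp(4*z)/2 - 3*z*exp(4*z)/4 + ∫(3*exp(4*z)/4) dz.
Step 3. Evaluate the standard form: now 3*z**2*exp(4*z)/2 - 3*z*exp(4*z)/4 + 3*exp(4*z)/16.
Answer: 3*z**2*exp(4*z)/2 - 3*z*exp(4*z)/4 + 3*exp(4*z)/16.


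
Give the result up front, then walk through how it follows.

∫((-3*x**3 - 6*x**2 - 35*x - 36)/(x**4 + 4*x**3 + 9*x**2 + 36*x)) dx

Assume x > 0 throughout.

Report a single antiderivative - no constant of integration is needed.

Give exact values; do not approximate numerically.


The answer is -log(x) - 2*log(x + 4) - 2*atan(x/3)/3.
Step 1. Decompose ∫((-3*x**3 - 6*x**2 - 35*x - 36)/(x**4 + 4*x**3 + 9*x**2 + 36*x)) dx by partial fractions, (-3*x**3 - 6*x**2 - 35*x - 36)/(x**4 + 4*x**3 + 9*x**2 + 36*x) = -2/(x**2 + 9) - 2/(x + 4) - 1/x: now ∫(-1/x) dx + ∫(-2/(x + 4)) dx + ∫(-2/(x**2 + 9)) dx.
Step 2. Evaluate the standard form [assuming x > 0]: now -log(x) + ∫(-2/(x + 4)) dx + ∫(-2/(x**2 + 9)) dx.
Step 3. Evaluate the standard form [assuming x > -4]: now -log(x) - 2*log(x + 4) + ∫(-2/(x**2 + 9)) dx.
Step 4. Evaluate the standard form: now -log(x) - 2*log(x + 4) - 2*atan(x/3)/3.
Answer: -log(x) - 2*log(x + 4) - 2*atan(x/3)/3.


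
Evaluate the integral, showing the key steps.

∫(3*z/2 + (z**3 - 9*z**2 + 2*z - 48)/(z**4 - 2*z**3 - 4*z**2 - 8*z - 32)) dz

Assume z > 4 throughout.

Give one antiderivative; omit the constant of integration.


Step 1. Rewrite: now ∫(3*z/2) dz + ∫((z**3 - 9*z**2 + 2*z - 48)/(z**4 - 2*z**3 - 4*z**2 - 8*z - 32)) dz.
Step 2. Decompose ∫((z**3 - 9*z**2 + 2*z - 48)/(z**4 - 2*z**3 - 4*z**2 - 8*z - 32)) dz by partial fractions, (z**3 - 9*z**2 + 2*z - 48)/(z**4 - 2*z**3 - 4*z**2 - 8*z - 32) = 1/(z**2 + 4) + 2/(z + 2) - 1/(z - 4): now ∫(3*z/2) dz + ∫(-1/(z - 4)) dz + ∫(2/(z + 2)) dz + ∫(1/(z**2 + 4)) dz.
Step 3. Evaluate the standard form [assuming z > -2]: now 2*log(z + 2) + ∫(3*z/2) dz + ∫(-1/(z - 4)) dz + ∫(1/(z**2 + 4)) dz.
Step 4. Evaluate the standard form [assuming z > 4]: now -log(z - 4) + 2*log(z + 2) + ∫(3*z/2) dz + ∫(1/(z**2 + 4)) dz.
Step 5. Evaluate the standard form: now -log(z - 4) + 2*log(z + 2) + atan(z/2)/2 + ∫(3*z/2) dz.
Step 6. Evaluate the standard form: now 3*z**2/4 - log(z - 4) + 2*log(z + 2) + atan(z/2)/2.
Answer: 3*z**2/4 - log(z - 4) + 2*log(z + 2) + atan(z/2)/2.


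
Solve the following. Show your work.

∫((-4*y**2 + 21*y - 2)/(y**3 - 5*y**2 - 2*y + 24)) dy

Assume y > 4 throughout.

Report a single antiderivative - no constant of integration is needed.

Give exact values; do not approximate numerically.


Step 1. Decompose ∫((-4*y**2 + 21*y - 2)/(y**3 - 5*y**2 - 2*y + 24)) dy by partial fractions, (-4*y**2 + 21*y - 2)/(y**3 - 5*y**2 - 2*y + 24) = -2/(y + 2) - 5/(y - 3) + 3/(y - 4): now ∫(3/(y - 4)) dy + ∫(-5/(y - 3)) dy + ∫(-2/(y + 2)) dy.
Step 2. Evaluate the standard form [assuming y > 4]: now 3*log(y - 4) + ∫(-5/(y - 3)) dy + ∫(-2/(y + 2)) dy.
Step 3. Evaluate the standard form [assuming y > -2]: now 3*log(y - 4) - 2*log(y + 2) + ∫(-5/(y - 3)) dy.
Step 4. Evaluate the standard form [assuming y > 3]: now 3*log(y - 4) - 5*log(y - 3) - 2*log(y + 2).
Answer: 3*log(y - 4) - 5*log(y - 3) - 2*log(y + 2).


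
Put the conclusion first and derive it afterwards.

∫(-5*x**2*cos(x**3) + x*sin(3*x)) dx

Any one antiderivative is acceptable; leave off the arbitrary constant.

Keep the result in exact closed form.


The answer is -x*cos(3*x)/3 + sin(3*x)/9 - 5*sin(x**3)/3.
Step 1. Rewrite: now ∫(x*sin(3*x)) dx + ∫(-5*x**2*cos(x**3)) dx.
Step 2. Integrate ∫(x*sin(3*x)) dx by parts with u = x, dv = (sin(3*x)) dx, so v = -cos(3*x)/3: now -x*cos(3*x)/3 + ∫(-5*x**2*cos(x**3)) dx + ∫(cos(3*x)/3) dx.
Step 3. Evaluate the standard form: now -x*cos(3*x)/3 + sin(3*x)/9 + ∫(-5*x**2*cos(x**3)) dx.
Step 4. Substitute u = x**3, turning ∫(-5*x**2*cos(x**3)) dx into ∫(-5*cos(u)/3) du: now -x*cos(3*x)/3 + sin(3*x)/9 + ∫(-5*cos(u)/3) du.
Step 5. Evaluate the standard form: now -x*cos(3*x)/3 - 5*sin(u)/3 + sin(3*x)/9.
Step 6. Substitute back u = x**3: now -x*cos(3*x)/3 + sin(3*x)/9 - 5*sin(x**3)/3.
Answer: -x*cos(3*x)/3 + sin(3*x)/9 - 5*sin(x**3)/3.


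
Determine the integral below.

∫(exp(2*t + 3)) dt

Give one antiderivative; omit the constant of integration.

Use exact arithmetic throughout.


Answer: exp(2*t + 3)/2.


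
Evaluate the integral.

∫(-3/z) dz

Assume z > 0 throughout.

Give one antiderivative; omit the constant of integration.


Answer: -3*log(z).


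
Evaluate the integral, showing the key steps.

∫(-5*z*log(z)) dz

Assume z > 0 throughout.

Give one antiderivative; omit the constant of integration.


Step 1. Integrate ∫(-5*z*log(z)) dz by parts with u = log(z), dv = (-5*z) dz, so v = -5*z**2/2 [assuming z > 0]: now -5*z**2*log(z)/2 + ∫(5*z/2) dz.
Step 2. Evaluate the standard form: now -5*z**2*log(z)/2 + 5*z**2/4.
Answer: -5*z**2*log(z)/2 + 5*z**2/4.


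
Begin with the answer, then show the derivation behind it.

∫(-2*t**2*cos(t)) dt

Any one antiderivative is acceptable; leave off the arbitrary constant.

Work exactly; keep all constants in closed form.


The answer is -2*t**2*sin(t) - 4*t*cos(t) + 4*sin(t).
Step 1. Integrate ∫(-2*t**2*cos(t)) dt by parts with u = t**2, dv = (-2*cos(t)) dt, so v = -2*sin(t): now -2*t**2*sin(t) + ∫(4*t*sin(t)) dt.
Step 2. Integrate ∫(4*t*sin(t)) dt by parts with u = t, dv = (4*sin(t)) dt, so v = -4*cos(t): now -2*t**2*sin(t) - 4*t*cos(t) + ∫(4*cos(t)) dt.
Step 3. Evaluate the standard form: now -2*t**2*sin(t) - 4*t*cos(t) + 4*sin(t).
Answer: -2*t**2*sin(t) - 4*t*cos(t) + 4*sin(t).


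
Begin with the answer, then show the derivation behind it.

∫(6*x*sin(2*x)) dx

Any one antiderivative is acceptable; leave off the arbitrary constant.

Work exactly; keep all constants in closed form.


The answer is -3*x*cos(2*x) + 3*sin(2*x)/2.
Step 1. Integrate ∫(6*x*sin(2*x)) dx by parts with u = x, dv = (6*sin(2*x)) dx, so v = -3*cos(2*x): now -3*x*cos(2*x) + ∫(3*cos(2*x)) dx.
Step 2. Evaluate the standard form: now -3*x*cos(2*x) + 3*sin(2*x)/2.
Answer: -3*x*cos(2*x) + 3*sin(2*x)/2.


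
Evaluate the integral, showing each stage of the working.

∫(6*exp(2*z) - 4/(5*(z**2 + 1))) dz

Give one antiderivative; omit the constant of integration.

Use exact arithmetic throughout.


Step 1. Rewrite: now ∫(-4/(5*(z**2 + 1))) dz + ∫(6*exp(2*z)) dz.
Step 2. Evaluate the standard form: now 3*exp(2*z) + ∫(-4/(5*(z**2 + 1))) dz.
Step 3. Evaluate the standard form: now 3*exp(2*z) - 4*atan(z)/5.
Answer: 3*exp(2*z) - 4*atan(z)/5.


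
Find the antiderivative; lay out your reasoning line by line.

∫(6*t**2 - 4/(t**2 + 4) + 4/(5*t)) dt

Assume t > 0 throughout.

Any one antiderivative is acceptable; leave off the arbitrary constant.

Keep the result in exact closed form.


Step 1. Rewrite: now ∫(4/(5*t)) dt + ∫(6*t**2) dt + ∫(-4/(t**2 + 4)) dt.
Step 2. Evaluate the standard form: now -2*atan(t/2) + ∫(4/(5*t)) dt + ∫(6*t**2) dt.
Step 3. Evaluate the standard form: now 2*t**3 - 2*atan(t/2) + ∫(4/(5*t)) dt.
Step 4. Evaluate the standard form [assuming t > 0]: now 2*t**3 + 4*log(t)/5 - 2*atan(t/2).
Answer: 2*t**3 + 4*log(t)/5 - 2*atan(t/2).


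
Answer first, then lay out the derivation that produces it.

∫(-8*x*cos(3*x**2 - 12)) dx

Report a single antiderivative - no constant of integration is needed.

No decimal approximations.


The answer is -4*sin(3*x**2 - 12)/3.
Step 1. Substitute u = x**2 - 4, turning ∫(-8*x*cos(3*x**2 - 12)) dx into ∫(-4*cos(3*u)) du: now ∫(-4*cos(3*u)) du.
Step 2. Evaluate the standard form: now -4*sin(3*u)/3.
Step 3. Substitute back u = x**2 - 4: now -4*sin(3*x**2 - 12)/3.
Answer: -4*sin(3*x**2 - 12)/3.


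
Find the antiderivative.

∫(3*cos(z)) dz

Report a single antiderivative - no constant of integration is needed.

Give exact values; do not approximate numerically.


Answer: 3*sin(z).


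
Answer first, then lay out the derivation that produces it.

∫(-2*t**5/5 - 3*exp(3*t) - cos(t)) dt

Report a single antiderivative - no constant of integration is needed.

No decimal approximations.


The answer is -t**6/15 - exp(3*t) - sin(t).
Step 1. Rewrite: now ∫(-2*t**5/5) dt + ∫(-3*exp(3*t)) dt + ∫(-cos(t)) dt.
Step 2. Evaluate the standard form: now -sin(t) + ∫(-2*t**5/5) dt + ∫(-3*exp(3*t)) dt.
Step 3. Evaluate the standard form: now -exp(3*t) - sin(t) + ∫(-2*t**5/5) dt.
Step 4. Evaluate the standard form: now -t**6/15 - exp(3*t) - sin(t).
Answer: -t**6/15 - exp(3*t) - sin(t).


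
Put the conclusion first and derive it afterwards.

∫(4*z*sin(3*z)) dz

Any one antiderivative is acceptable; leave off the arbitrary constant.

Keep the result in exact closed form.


The answer is -4*z*cos(3*z)/3 + 4*sin(3*z)/9.
Step 1. Integrate ∫(4*z*sin(3*z)) dz by parts with u = z, dv = (4*sin(3*z)) dz, so v = -4*cos(3*z)/3: now -4*z*cos(3*z)/3 + ∫(4*cos(3*z)/3) dz.
Step 2. Evaluate the standard form: now -4*z*cos(3*z)/3 + 4*sin(3*z)/9.
Answer: -4*z*cos(3*z)/3 + 4*sin(3*z)/9.


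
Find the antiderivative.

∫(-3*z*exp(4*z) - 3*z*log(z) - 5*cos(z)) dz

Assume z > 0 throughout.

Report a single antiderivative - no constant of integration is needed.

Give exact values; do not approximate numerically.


Answer: -3*z**2*log(z)/2 + 3*z**2/4 - 3*z*exp(4*z)/4 + 3*exp(4*z)/16 - 5*sin(z).


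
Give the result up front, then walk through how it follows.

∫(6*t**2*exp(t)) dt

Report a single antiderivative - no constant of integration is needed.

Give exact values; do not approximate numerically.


The answer is 6*t**2*exp(t) - 12*t*exp(t) + 12*exp(t).
Step 1. Integrate ∫(6*t**2*exp(t)) dt by parts with u = t**2, dv = (6*exp(t)) dt, so v = 6*exp(t): now 6*t**2*exp(t) + ∫(-12*t*exp(t)) dt.
Step 2. Integrate ∫(-12*t*exp(t)) dt by parts with u = t, dv = (-12*exp(t)) dt, so v = -12*exp(t): now 6*t**2*exp(t) - 12*t*exp(t) + ∫(12*exp(t)) dt.
Step 3. Evaluate the standard form: now 6*t**2*exp(t) - 12*t*exp(t) + 12*exp(t).
Answer: 6*t**2*exp(t) - 12*t*exp(t) + 12*exp(t).


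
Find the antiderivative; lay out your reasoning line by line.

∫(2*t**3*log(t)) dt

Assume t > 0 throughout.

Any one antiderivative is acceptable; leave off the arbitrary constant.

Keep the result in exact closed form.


Step 1. Integrate ∫(2*t**3*log(t)) dt by parts with u = log(t), dv = (2*t**3) dt, so v = t**4/2 [assuming t > 0]: now t**4*log(t)/2 + ∫(-t**3/2) dt.
Step 2. Evaluate the standard form: now t**4*log(t)/2 - t**4/8.
Answer: t**4*log(t)/2 - t**4/8.


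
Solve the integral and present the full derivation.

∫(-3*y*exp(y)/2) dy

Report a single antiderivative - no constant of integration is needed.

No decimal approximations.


Step 1. Integrate ∫(-3*y*exp(y)/2) dy by parts with u = y, dv = (-3*exp(y)/2) dy, so v = -3*exp(y)/2: now -3*y*exp(y)/2 + ∫(3*exp(y)/2) dy.
Step 2. Evaluate the standard form: now -3*y*exp(y)/2 + 3*exp(y)/2.
Answer: -3*y*exp(y)/2 + 3*exp(y)/2.


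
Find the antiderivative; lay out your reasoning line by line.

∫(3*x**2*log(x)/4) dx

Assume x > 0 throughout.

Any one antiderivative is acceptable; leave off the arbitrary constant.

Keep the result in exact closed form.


Step 1. Integrate ∫(3*x**2*log(x)/4) dx by parts with u = log(x), dv = (3*x**2/4) dx, so v = x**3/4 [assuming x > 0]: now x**3*log(x)/4 + ∫(-x**2/4) dx.
Step 2. Evaluate the standard form: now x**3*log(x)/4 - x**3/12.
Answer: x**3*log(x)/4 - x**3/12.


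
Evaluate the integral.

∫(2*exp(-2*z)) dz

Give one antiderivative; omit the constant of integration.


Answer: -exp(-2*z).


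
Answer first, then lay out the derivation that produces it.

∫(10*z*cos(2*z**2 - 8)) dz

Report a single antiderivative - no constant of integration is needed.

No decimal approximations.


The answer is 5*sin(2*z**2 - 8)/2.
Step 1. Substitute u = z**2 - 4, turning ∫(10*z*cos(2*z**2 - 8)) dz into ∫(5*cos(2*u)) du: now ∫(5*cos(2*u)) du.
Step 2. Evaluate the standard form: now 5*sin(2*u)/2.
Step 3. Substitute back u = z**2 - 4: now 5*sin(2*z**2 - 8)/2.
Answer: 5*sin(2*z**2 - 8)/2.


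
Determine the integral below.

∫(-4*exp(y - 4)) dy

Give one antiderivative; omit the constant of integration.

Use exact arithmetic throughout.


Answer: -4*exp(y - 4).


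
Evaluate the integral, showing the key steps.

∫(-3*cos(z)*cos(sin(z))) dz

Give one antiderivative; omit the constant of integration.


Step 1. Substitute u = sin(z), turning ∫(-3*cos(z)*cos(sin(z))) dz into ∫(-3*cos(u)) du: now ∫(-3*cos(u)) du.
Step 2. Evaluate the standard form: now -3*sin(u).
Step 3. Substitute back u = sin(z): now -3*sin(sin(z)).
Answer: -3*sin(sin(z)).


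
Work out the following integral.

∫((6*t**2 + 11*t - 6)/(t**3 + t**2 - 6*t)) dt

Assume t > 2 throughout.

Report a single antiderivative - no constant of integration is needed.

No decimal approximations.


Answer: log(t) + 4*log(t - 2) + log(t + 3).


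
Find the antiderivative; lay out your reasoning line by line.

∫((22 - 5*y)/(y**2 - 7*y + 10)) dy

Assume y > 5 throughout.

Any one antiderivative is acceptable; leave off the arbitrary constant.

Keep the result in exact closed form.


Step 1. Decompose ∫((22 - 5*y)/(y**2 - 7*y + 10)) dy by partial fractions, (22 - 5*y)/(y**2 - 7*y + 10) = -4/(y - 2) - 1/(y - 5): now ∫(-1/(y - 5)) dy + ∫(-4/(y - 2)) dy.
Step 2. Evaluate the standard form [assuming y > 2]: now -4*log(y - 2) + ∫(-1/(y - 5)) dy.
Step 3. Evaluate the standard form [assuming y > 5]: now -log(y - 5) - 4*log(y - 2).
Answer: -log(y - 5) - 4*log(y - 2).


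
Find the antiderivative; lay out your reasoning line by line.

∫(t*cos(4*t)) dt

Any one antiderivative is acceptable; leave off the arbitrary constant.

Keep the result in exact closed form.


Step 1. Integrate ∫(t*cos(4*t)) dt by parts with u = t, dv = (cos(4*t)) dt, so v = sin(4*t)/4: now t*sin(4*t)/4 + ∫(-sin(4*t)/4) dt.
Step 2. Evaluate the standard form: now t*sin(4*t)/4 + cos(4*t)/16.
Answer: t*sin(4*t)/4 + cos(4*t)/16.


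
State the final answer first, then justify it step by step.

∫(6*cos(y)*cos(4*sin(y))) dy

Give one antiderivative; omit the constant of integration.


The answer is 3*sin(4*sin(y))/2.
Step 1. Substitute u = sin(y), turning ∫(6*cos(y)*cos(4*sin(y))) dy into ∫(6*cos(4*u)) du: now ∫(6*cos(4*u)) du.
Step 2. Evaluate the standard form: now 3*sin(4*u)/2.
Step 3. Substitute back u = sin(y): now 3*sin(4*sin(y))/2.
Answer: 3*sin(4*sin(y))/2.


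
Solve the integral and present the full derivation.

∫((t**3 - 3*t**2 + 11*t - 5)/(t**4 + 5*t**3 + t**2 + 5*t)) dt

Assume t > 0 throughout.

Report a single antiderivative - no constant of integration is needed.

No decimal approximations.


Step 1. Decompose ∫((t**3 - 3*t**2 + 11*t - 5)/(t**4 + 5*t**3 + t**2 + 5*t)) dt by partial fractions, (t**3 - 3*t**2 + 11*t - 5)/(t**4 + 5*t**3 + t**2 + 5*t) = 2/(t**2 + 1) + 2/(t + 5) - 1/t: now ∫(-1/t) dt + ∫(2/(t + 5)) dt + ∫(2/(t**2 + 1)) dt.
Step 2. Evaluate the standard form [assuming t > -5]: now 2*log(t + 5) + ∫(-1/t) dt + ∫(2/(t**2 + 1)) dt.
Step 3. Evaluate the standard form [assuming t > 0]: now -log(t) + 2*log(t + 5) + ∫(2/(t**2 + 1)) dt.
Step 4. Evaluate the standard form: now -log(t) + 2*log(t + 5) + 2*atan(t).
Answer: -log(t) + 2*log(t + 5) + 2*atan(t).


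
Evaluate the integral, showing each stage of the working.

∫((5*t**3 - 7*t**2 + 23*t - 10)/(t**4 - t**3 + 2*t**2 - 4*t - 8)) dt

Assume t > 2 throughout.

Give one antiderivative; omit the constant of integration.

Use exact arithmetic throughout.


Step 1. Decompose ∫((5*t**3 - 7*t**2 + 23*t - 10)/(t**4 - t**3 + 2*t**2 - 4*t - 8)) dt by partial fractions, (5*t**3 - 7*t**2 + 23*t - 10)/(t**4 - t**3 + 2*t**2 - 4*t - 8) = -3/(t**2 + 4) + 3/(t + 1) + 2/(t - 2): now ∫(2/(t - 2)) dt + ∫(3/(t + 1)) dt + ∫(-3/(t**2 + 4)) dt.
Step 2. Evaluate the standard form [assuming t > -1]: now 3*log(t + 1) + ∫(2/(t - 2)) dt + ∫(-3/(t**2 + 4)) dt.
Step 3. Evaluate the standard form [assuming t > 2]: now 2*log(t - 2) + 3*log(t + 1) + ∫(-3/(t**2 + 4)) dt.
Step 4. Evaluate the standard form: now 2*log(t - 2) + 3*log(t + 1) - 3*atan(t/2)/2.
Answer: 2*log(t - 2) + 3*log(t + 1) - 3*atan(t/2)/2.


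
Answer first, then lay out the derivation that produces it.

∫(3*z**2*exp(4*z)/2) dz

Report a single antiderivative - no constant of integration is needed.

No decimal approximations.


The answer is 3*z**2*exp(4*z)/8 - 3*z*exp(4*z)/16 + 3*exp(4*z)/64.
Step 1. Integrate ∫(3*z**2*exp(4*z)/2) dz by parts with u = z**2, dv = (3*exp(4*z)/2) dz, so v = 3*exp(4*z)/8: now 3*z**2*exp(4*z)/8 + ∫(-3*z*exp(4*z)/4) dz.
Step 2. Integrate ∫(-3*z*exp(4*z)/4) dz by parts with u = z, dv = (-3*exp(4*z)/4) dz, so v = -3*exp(4*z)/16: now 3*z**2*exp(4*z)/8 - 3*z*exp(4*z)/16 + ∫(3*exp(4*z)/16) dz.
Step 3. Evaluate the standard form: now 3*z**2*exp(4*z)/8 - 3*z*exp(4*z)/16 + 3*exp(4*z)/64.
Answer: 3*z**2*exp(4*z)/8 - 3*z*exp(4*z)/16 + 3*exp(4*z)/64.


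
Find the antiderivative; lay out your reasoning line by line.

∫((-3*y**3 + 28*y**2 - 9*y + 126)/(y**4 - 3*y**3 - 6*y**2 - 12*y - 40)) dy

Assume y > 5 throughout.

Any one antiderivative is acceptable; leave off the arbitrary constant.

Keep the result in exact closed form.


Step 1. Decompose ∫((-3*y**3 + 28*y**2 - 9*y + 126)/(y**4 - 3*y**3 - 6*y**2 - 12*y - 40)) dy by partial fractions, (-3*y**3 + 28*y**2 - 9*y + 126)/(y**4 - 3*y**3 - 6*y**2 - 12*y - 40) = -1/(y**2 + 4) - 5/(y + 2) + 2/(y - 5): now ∫(2/(y - 5)) dy + ∫(-5/(y + 2)) dy + ∫(-1/(y**2 + 4)) dy.
Step 2. Evaluate the standard form [assuming y > -2]: now -5*log(y + 2) + ∫(2/(y - 5)) dy + ∫(-1/(y**2 + 4)) dy.
Step 3. Evaluate the standard form [assuming y > 5]: now 2*log(y - 5) - 5*log(y + 2) + ∫(-1/(y**2 + 4)) dy.
Step 4. Evaluate the standard form: now 2*log(y - 5) - 5*log(y + 2) - atan(y/2)/2.
Answer: 2*log(y - 5) - 5*log(y + 2) - atan(y/2)/2.


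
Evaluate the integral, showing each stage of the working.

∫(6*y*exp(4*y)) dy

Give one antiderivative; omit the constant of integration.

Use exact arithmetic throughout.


Step 1. Integrate ∫(6*y*exp(4*y)) dy by parts with u = y, dv = (6*exp(4*y)) dy, so v = 3*exp(4*y)/2: now 3*y*exp(4*y)/2 + ∫(-3*exp(4*y)/2) dy.
Step 2. Evaluate the standard form: now 3*y*exp(4*y)/2 - 3*exp(4*y)/8.
Answer: 3*y*exp(4*y)/2 - 3*exp(4*y)/8.


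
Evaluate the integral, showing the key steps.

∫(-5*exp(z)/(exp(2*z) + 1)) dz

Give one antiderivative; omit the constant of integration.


Step 1. Substitute u = exp(z), turning ∫(-5*exp(z)/(exp(2*z) + 1)) dz into ∫(-5/(u**2 + 1)) du: now ∫(-5/(u**2 + 1)) du.
Step 2. Evaluate the standard form: now -5*atan(u).
Step 3. Substitute back u = exp(z): now -5*atan(exp(z)).
Answer: -5*atan(exp(z)).


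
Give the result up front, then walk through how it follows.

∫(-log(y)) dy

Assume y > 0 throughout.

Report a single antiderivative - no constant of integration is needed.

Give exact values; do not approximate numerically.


The answer is -y*log(y) + y.
Step 1. Integrate ∫(-log(y)) dy by parts with u = log(y), dv = (-1) dy, so v = -y [assuming y > 0]: now -y*log(y) + ∫(1) dy.
Step 2. Evaluate the standard form: now -y*log(y) + y.
Answer: -y*log(y) + y.


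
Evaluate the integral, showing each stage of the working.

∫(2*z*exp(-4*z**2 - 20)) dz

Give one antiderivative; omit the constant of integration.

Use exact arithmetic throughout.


Step 1. Substitute u = z**2 + 5, turning ∫(2*z*exp(-4*z**2 - 20)) dz into ∫(exp(-4*u)) du: now ∫(exp(-4*u)) du.
Step 2. Evaluate the standard form: now -exp(-4*u)/4.
Step 3. Substitute back u = z**2 + 5: now -exp(-4*z**2 - 20)/4.
Answer: -exp(-4*z**2 - 20)/4.


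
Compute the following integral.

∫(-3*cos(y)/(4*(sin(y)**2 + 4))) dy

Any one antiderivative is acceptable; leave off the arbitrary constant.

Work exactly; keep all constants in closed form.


Answer: -3*atan(sin(y)/2)/8.


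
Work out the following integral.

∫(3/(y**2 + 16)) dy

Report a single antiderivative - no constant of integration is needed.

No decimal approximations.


Answer: 3*atan(y/4)/4.


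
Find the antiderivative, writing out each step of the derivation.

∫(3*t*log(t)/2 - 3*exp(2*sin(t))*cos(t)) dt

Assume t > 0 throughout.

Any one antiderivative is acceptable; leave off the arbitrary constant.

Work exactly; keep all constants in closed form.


Step 1. Rewrite: now ∫(3*t*log(t)/2) dt + ∫(-3*exp(2*sin(t))*cos(t)) dt.
Step 2. Substitute u = sin(t), turning ∫(-3*exp(2*sin(t))*cos(t)) dt into ∫(-3*exp(2*u)) du: now ∫(3*t*log(t)/2) dt + ∫(-3*exp(2*u)) du.
Step 3. Evaluate the standard form: now -3*exp(2*u)/2 + ∫(3*t*log(t)/2) dt.
Step 4. Substitute back u = sin(t): now -3*exp(2*sin(t))/2 + ∫(3*t*log(t)/2) dt.
Step 5. Integrate ∫(3*t*log(t)/2) dt by parts with u = log(t), dv = (3*t/2) dt, so v = 3*t**2/4 [assuming t > 0]: now 3*t**2*log(t)/4 - 3*exp(2*sin(t))/2 + ∫(-3*t/4) dt.
Step 6. Evaluate the standard form: now 3*t**2*log(t)/4 - 3*t**2/8 - 3*exp(2*sin(t))/2.
Answer: 3*t**2*log(t)/4 - 3*t**2/8 - 3*exp(2*sin(t))/2.


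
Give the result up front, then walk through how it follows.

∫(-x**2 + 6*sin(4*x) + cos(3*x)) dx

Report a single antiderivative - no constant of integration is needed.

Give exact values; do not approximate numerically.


The answer is -x**3/3 + sin(3*x)/3 - 3*cos(4*x)/2.
Step 1. Rewrite: now ∫(-x**2) dx + ∫(6*sin(4*x)) dx + ∫(cos(3*x)) dx.
Step 2. Evaluate the standard form: now -x**3/3 + ∫(6*sin(4*x)) dx + ∫(cos(3*x)) dx.
Step 3. Evaluate the standard form: now -x**3/3 - 3*cos(4*x)/2 + ∫(cos(3*x)) dx.
Step 4. Evaluate the standard form: now -x**3/3 + sin(3*x)/3 - 3*cos(4*x)/2.
Answer: -x**3/3 + sin(3*x)/3 - 3*cos(4*x)/2.


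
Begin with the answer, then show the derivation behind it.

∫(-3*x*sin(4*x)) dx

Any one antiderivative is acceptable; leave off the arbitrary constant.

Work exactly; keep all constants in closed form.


The answer is 3*x*cos(4*x)/4 - 3*sin(4*x)/16.
Step 1. Integrate ∫(-3*x*sin(4*x)) dx by parts with u = x, dv = (-3*sin(4*x)) dx, so v = 3*cos(4*x)/4: now 3*x*cos(4*x)/4 + ∫(-3*cos(4*x)/4) dx.
Step 2. Evaluate the standard form: now 3*x*cos(4*x)/4 - 3*sin(4*x)/16.
Answer: 3*x*cos(4*x)/4 - 3*sin(4*x)/16.


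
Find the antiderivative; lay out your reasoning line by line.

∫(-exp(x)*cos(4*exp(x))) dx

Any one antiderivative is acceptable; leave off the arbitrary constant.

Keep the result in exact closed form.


Step 1. Substitute u = exp(x), turning ∫(-exp(x)*cos(4*exp(x))) dx into ∫(-cos(4*u)) du: now ∫(-cos(4*u)) du.
Step 2. Evaluate the standard form: now -sin(4*u)/4.
Step 3. Substitute back u = exp(x): now -sin(4*exp(x))/4.
Answer: -sin(4*exp(x))/4.


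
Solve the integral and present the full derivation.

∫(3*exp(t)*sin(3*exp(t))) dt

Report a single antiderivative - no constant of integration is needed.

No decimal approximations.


Step 1. Substitute u = exp(t), turning ∫(3*exp(t)*sin(3*exp(t))) dt into ∫(3*sin(3*u)) du: now ∫(3*sin(3*u)) du.
Step 2. Evaluate the standard form: now -cos(3*u).
Step 3. Substitute back u = exp(t): now -cos(3*exp(t)).
Answer: -cos(3*exp(t)).


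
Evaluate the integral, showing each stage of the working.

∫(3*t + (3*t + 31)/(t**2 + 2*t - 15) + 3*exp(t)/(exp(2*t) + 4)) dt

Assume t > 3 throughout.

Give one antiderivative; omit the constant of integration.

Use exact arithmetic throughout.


Step 1. Rewrite: now ∫(3*t) dt + ∫((3*t + 31)/(t**2 + 2*t - 15)) dt + ∫(3*exp(t)/(exp(2*t) + 4)) dt.
Step 2. Substitute u = exp(t), turning ∫(3*exp(t)/(exp(2*t) + 4)) dt into ∫(3/(u**2 + 4)) du: now ∫(3*t) dt + ∫((3*t + 31)/(t**2 + 2*t - 15)) dt + ∫(3/(u**2 + 4)) du.
Step 3. Evaluate the standard form: now 3*atan(u/2)/2 + ∫(3*t) dt + ∫((3*t + 31)/(t**2 + 2*t - 15)) dt.
Step 4. Substitute back u = exp(t): now 3*atan(exp(t)/2)/2 + ∫(3*t) dt + ∫((3*t + 31)/(t**2 + 2*t - 15)) dt.
Step 5. Evaluate the standard form: now 3*t**2/2 + 3*atan(exp(t)/2)/2 + ∫((3*t + 31)/(t**2 + 2*t - 15)) dt.
Step 6. Decompose ∫((3*t + 31)/(t**2 + 2*t - 15)) dt by partial fractions, (3*t + 31)/(t**2 + 2*t - 15) = -2/(t + 5) + 5/(t - 3): now 3*t**2/2 + 3*atan(exp(t)/2)/2 + ∫(5/(t - 3)) dt + ∫(-2/(t + 5)) dt.
Step 7. Evaluate the standard form [assuming t > -5]: now 3*t**2/2 - 2*log(t + 5) + 3*atan(exp(t)/2)/2 + ∫(5/(t - 3)) dt.
Step 8. Evaluate the standard form [assuming t > 3]: now 3*t**2/2 + 5*log(t - 3) - 2*log(t + 5) + 3*atan(exp(t)/2)/2.
Answer: 3*t**2/2 + 5*log(t - 3) - 2*log(t + 5) + 3*atan(exp(t)/2)/2.


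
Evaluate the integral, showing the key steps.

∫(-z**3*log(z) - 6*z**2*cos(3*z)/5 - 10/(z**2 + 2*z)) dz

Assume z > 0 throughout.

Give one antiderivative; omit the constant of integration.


Step 1. Rewrite: now ∫(-6*z**2*cos(3*z)/5) dz + ∫(-z**3*log(z)) dz + ∫(-10/(z**2 + 2*z)) dz.
Step 2. Integrate ∫(-6*z**2*cos(3*z)/5) dz by parts with u = z**2, dv = (-6*cos(3*z)/5) dz, so v = -2*sin(3*z)/5: now -2*z**2*sin(3*z)/5 + ∫(4*z*sin(3*z)/5) dz + ∫(-z**3*log(z)) dz + ∫(-10/(z**2 + 2*z)) dz.
Step 3. Integrate ∫(4*z*sin(3*z)/5) dz by parts with u = z, dv = (4*sin(3*z)/5) dz, so v = -4*cos(3*z)/15: now -2*z**2*sin(3*z)/5 - 4*z*cos(3*z)/15 + ∫(-z**3*log(z)) dz + ∫(-10/(z**2 + 2*z)) dz + ∫(4*cos(3*z)/15) dz.
Step 4. Evaluate the standard form: now -2*z**2*sin(3*z)/5 - 4*z*cos(3*z)/15 + 4*sin(3*z)/45 + ∫(-z**3*log(z)) dz + ∫(-10/(z**2 + 2*z)) dz.
Step 5. Decompose ∫(-10/(z**2 + 2*z)) dz by partial fractions, -10/(z**2 + 2*z) = 5/(z + 2) - 5/z: now -2*z**2*sin(3*z)/5 - 4*z*cos(3*z)/15 + 4*sin(3*z)/45 + ∫(-5/z) dz + ∫(-z**3*log(z)) dz + ∫(5/(z + 2)) dz.
Step 6. Evaluate the standard form [assuming z > -2]: now -2*z**2*sin(3*z)/5 - 4*z*cos(3*z)/15 + 5*log(z + 2) + 4*sin(3*z)/45 + ∫(-5/z) dz + ∫(-z**3*log(z)) dz.
Step 7. Evaluate the standard form [assuming z > 0]: now -2*z**2*sin(3*z)/5 - 4*z*cos(3*z)/15 - 5*log(z) + 5*log(z + 2) + 4*sin(3*z)/45 + ∫(-z**3*log(z)) dz.
Step 8. Integrate ∫(-z**3*log(z)) dz by parts with u = log(z), dv = (-z**3) dz, so v = -z**4/4 [assuming z > 0]: now -z**4*log(z)/4 - 2*z**2*sin(3*z)/5 - 4*z*cos(3*z)/15 - 5*log(z) + 5*log(z + 2) + 4*sin(3*z)/45 + ∫(z**3/4) dz.
Step 9. Evaluate the standard form: now -z**4*log(z)/4 + z**4/16 - 2*z**2*sin(3*z)/5 - 4*z*cos(3*z)/15 - 5*log(z) + 5*log(z + 2) + 4*sin(3*z)/45.
Answer: -z**4*log(z)/4 + z**4/16 - 2*z**2*sin(3*z)/5 - 4*z*cos(3*z)/15 - 5*log(z) + 5*log(z + 2) + 4*sin(3*z)/45.


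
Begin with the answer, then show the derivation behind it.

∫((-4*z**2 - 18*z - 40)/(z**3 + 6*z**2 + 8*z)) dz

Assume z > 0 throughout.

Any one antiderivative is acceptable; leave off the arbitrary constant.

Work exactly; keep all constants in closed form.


The answer is -5*log(z) + 5*log(z + 2) - 4*log(z + 4).
Step 1. Decompose ∫((-4*z**2 - 18*z - 40)/(z**3 + 6*z**2 + 8*z)) dz by partial fractions, (-4*z**2 - 18*z - 40)/(z**3 + 6*z**2 + 8*z) = -4/(z + 4) + 5/(z + 2) - 5/z: now ∫(-5/z) dz + ∫(5/(z + 2)) dz + ∫(-4/(z + 4)) dz.
Step 2. Evaluate the standard form [assuming z > 0]: now -5*log(z) + ∫(5/(z + 2)) dz + ∫(-4/(z + 4)) dz.
Step 3. Evaluate the standard form [assuming z > -2]: now -5*log(z) + 5*log(z + 2) + ∫(-4/(z + 4)) dz.
Step 4. Evaluate the standard form [assuming z > -4]: now -5*log(z) + 5*log(z + 2) - 4*log(z + 4).
Answer: -5*log(z) + 5*log(z + 2) - 4*log(z + 4).


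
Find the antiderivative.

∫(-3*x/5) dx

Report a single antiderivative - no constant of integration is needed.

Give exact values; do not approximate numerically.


Answer: -3*x**2/10.


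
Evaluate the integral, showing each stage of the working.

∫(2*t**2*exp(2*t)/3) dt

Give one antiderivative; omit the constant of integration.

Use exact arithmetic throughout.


Step 1. Integrate ∫(2*t**2*exp(2*t)/3) dt by parts with u = t**2, dv = (2*exp(2*t)/3) dt, so v = exp(2*t)/3: now t**2*exp(2*t)/3 + ∫(-2*t*exp(2*t)/3) dt.
Step 2. Integrate ∫(-2*t*exp(2*t)/3) dt by parts with u = t, dv = (-2*exp(2*t)/3) dt, so v = -exp(2*t)/3: now t**2*exp(2*t)/3 - t*exp(2*t)/3 + ∫(exp(2*t)/3) dt.
Step 3. Evaluate the standard form: now t**2*exp(2*t)/3 - t*exp(2*t)/3 + exp(2*t)/6.
Answer: t**2*exp(2*t)/3 - t*exp(2*t)/3 + exp(2*t)/6.


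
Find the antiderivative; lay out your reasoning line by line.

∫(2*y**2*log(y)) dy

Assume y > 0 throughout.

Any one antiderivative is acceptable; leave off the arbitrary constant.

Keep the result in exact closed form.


Step 1. Integrate ∫(2*y**2*log(y)) dy by parts with u = log(y), dv = (2*y**2) dy, so v = 2*y**3/3 [assuming y > 0]: now 2*y**3*log(y)/3 + ∫(-2*y**2/3) dy.
Step 2. Evaluate the standard form: now 2*y**3*log(y)/3 - 2*y**3/9.
Answer: 2*y**3*log(y)/3 - 2*y**3/9.


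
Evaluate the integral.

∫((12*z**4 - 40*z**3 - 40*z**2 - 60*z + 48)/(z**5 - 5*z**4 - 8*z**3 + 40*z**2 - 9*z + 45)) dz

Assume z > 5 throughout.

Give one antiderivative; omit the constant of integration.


Answer: 3*log(z - 5) + 5*log(z - 3) + 4*log(z + 3) + 2*atan(z).


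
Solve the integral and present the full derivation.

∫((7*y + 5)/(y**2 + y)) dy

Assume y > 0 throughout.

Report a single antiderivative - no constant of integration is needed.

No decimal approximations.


Step 1. Decompose ∫((7*y + 5)/(y**2 + y)) dy by partial fractions, (7*y + 5)/(y**2 + y) = 2/(y + 1) + 5/y: now ∫(5/y) dy + ∫(2/(y + 1)) dy.
Step 2. Evaluate the standard form [assuming y > 0]: now 5*log(y) + ∫(2/(y + 1)) dy.
Step 3. Evaluate the standard form [assuming y > -1]: now 5*log(y) + 2*log(y + 1).
Answer: 5*log(y) + 2*log(y + 1).


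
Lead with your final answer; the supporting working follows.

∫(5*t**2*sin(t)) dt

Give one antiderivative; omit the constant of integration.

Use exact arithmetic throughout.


The answer is -5*t**2*cos(t) + 10*t*sin(t) + 10*cos(t).
Step 1. Integrate ∫(5*t**2*sin(t)) dt by parts with u = t**2, dv = (5*sin(t)) dt, so v = -5*cos(t): now -5*t**2*cos(t) + ∫(10*t*cos(t)) dt.
Step 2. Integrate ∫(10*t*cos(t)) dt by parts with u = t, dv = (10*cos(t)) dt, so v = 10*sin(t): now -5*t**2*cos(t) + 10*t*sin(t) + ∫(-10*sin(t)) dt.
Step 3. Evaluate the standard form: now -5*t**2*cos(t) + 10*t*sin(t) + 10*cos(t).
Answer: -5*t**2*cos(t) + 10*t*sin(t) + 10*cos(t).


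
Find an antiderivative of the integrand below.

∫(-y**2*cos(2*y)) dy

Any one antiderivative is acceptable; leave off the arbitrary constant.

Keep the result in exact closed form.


Answer: -y**2*sin(2*y)/2 - y*cos(2*y)/2 + sin(2*y)/4.


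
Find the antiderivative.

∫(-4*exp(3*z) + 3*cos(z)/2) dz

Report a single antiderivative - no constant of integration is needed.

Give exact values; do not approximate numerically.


Answer: -4*exp(3*z)/3 + 3*sin(z)/2.


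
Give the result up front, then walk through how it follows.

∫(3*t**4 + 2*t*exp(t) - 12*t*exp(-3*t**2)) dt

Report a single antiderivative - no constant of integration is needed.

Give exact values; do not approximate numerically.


The answer is 3*t**5/5 + 2*t*exp(t) - 2*exp(t) + 2*exp(-3*t**2).
Step 1. Rewrite: now ∫(3*t**4) dt + ∫(2*t*exp(t)) dt + ∫(-12*t*exp(-3*t**2)) dt.
Step 2. Substitute u = t**2, turning ∫(-12*t*exp(-3*t**2)) dt into ∫(-6*exp(-3*u)) du: now ∫(3*t**4) dt + ∫(2*t*exp(t)) dt + ∫(-6*exp(-3*u)) du.
Step 3. Evaluate the standard form: now ∫(3*t**4) dt + ∫(2*t*exp(t)) dt + 2*exp(-3*u).
Step 4. Substitute back u = t**2: now ∫(3*t**4) dt + ∫(2*t*exp(t)) dt + 2*exp(-3*t**2).
Step 5. Integrate ∫(2*t*exp(t)) dt by parts with u = t, dv = (2*exp(t)) dt, so v = 2*exp(t): now 2*t*exp(t) + ∫(3*t**4) dt + ∫(-2*exp(t)) dt + 2*exp(-3*t**2).
Step 6. Evaluate the standard form: now 2*t*exp(t) - 2*exp(t) + ∫(3*t**4) dt + 2*exp(-3*t**2).
Step 7. Evaluate the standard form: now 3*t**5/5 + 2*t*exp(t) - 2*exp(t) + 2*exp(-3*t**2).
Answer: 3*t**5/5 + 2*t*exp(t) - 2*exp(t) + 2*exp(-3*t**2).
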